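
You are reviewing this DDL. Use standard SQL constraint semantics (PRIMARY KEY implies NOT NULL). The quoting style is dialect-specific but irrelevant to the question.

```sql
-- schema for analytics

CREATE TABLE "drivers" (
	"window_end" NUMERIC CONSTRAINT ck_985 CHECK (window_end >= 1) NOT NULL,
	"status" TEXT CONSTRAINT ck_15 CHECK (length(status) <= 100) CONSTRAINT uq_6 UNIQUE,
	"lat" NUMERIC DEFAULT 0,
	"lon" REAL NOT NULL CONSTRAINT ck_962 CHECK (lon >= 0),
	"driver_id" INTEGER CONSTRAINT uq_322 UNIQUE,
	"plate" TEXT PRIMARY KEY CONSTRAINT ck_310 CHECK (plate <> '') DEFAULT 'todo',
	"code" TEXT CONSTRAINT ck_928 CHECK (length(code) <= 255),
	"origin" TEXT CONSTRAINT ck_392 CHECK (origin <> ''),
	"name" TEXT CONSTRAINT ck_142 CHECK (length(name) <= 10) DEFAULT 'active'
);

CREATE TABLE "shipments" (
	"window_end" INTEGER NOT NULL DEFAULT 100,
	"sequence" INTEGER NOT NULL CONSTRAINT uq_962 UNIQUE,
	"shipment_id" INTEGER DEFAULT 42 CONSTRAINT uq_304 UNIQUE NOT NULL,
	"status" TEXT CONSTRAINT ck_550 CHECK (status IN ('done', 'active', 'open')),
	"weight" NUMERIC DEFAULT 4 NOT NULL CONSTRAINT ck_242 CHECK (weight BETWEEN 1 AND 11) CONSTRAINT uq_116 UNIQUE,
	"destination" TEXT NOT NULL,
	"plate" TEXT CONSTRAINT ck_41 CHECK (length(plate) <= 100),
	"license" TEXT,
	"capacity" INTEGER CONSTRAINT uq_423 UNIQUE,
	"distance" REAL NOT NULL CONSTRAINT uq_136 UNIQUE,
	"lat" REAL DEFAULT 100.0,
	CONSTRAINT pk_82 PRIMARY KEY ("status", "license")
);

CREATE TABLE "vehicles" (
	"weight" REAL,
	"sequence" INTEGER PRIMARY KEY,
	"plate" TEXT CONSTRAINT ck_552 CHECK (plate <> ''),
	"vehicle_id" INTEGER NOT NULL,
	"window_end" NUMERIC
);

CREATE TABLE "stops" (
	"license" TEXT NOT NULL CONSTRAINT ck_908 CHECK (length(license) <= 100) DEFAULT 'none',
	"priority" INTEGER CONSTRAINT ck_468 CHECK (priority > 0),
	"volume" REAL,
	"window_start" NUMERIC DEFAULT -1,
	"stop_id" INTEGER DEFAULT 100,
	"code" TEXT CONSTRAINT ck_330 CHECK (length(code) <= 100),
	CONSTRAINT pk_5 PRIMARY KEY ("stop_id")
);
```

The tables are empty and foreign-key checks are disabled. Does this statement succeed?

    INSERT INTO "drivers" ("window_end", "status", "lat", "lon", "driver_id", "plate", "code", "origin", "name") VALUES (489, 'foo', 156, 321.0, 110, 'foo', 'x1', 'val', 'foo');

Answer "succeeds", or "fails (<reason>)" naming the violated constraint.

succeeds

NOT NULL columns: lon is supplied; plate is supplied; window_end is supplied.
CHECK constraints: 489 satisfies (window_end >= 1); 'foo' satisfies (length(status) <= 100); 321.0 satisfies (lon >= 0); 'foo' satisfies (plate <> ''); 'x1' satisfies (length(code) <= 255); 'val' satisfies (origin <> ''); 'foo' satisfies (length(name) <= 10).
No constraint is violated.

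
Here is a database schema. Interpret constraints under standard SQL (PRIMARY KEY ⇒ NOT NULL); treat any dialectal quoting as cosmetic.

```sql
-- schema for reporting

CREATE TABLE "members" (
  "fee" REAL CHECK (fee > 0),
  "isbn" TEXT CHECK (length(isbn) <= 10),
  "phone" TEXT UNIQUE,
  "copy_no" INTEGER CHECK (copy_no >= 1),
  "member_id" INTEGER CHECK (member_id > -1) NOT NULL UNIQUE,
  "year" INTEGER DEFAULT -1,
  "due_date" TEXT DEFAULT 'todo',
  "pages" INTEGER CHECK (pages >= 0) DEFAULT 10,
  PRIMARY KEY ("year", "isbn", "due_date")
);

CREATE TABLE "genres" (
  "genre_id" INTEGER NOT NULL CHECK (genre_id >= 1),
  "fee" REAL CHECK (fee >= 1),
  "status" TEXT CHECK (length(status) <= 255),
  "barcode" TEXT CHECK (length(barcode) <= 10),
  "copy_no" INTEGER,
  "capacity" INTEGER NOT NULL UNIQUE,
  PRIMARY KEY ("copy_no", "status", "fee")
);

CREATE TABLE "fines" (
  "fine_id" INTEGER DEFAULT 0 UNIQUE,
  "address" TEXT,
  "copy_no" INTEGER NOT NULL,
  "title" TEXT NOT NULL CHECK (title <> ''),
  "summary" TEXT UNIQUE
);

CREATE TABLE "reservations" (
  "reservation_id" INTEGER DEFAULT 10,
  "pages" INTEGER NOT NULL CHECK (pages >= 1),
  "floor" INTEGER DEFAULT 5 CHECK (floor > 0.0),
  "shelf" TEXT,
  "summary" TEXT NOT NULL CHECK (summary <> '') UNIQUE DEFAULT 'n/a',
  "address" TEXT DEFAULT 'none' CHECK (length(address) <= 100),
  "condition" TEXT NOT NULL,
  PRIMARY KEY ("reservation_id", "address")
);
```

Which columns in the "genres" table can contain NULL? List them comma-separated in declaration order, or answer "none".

barcode

- genre_id: declared NOT NULL → not nullable.
- fee: part of the PRIMARY KEY, which implies NOT NULL → not nullable.
- status: part of the PRIMARY KEY, which implies NOT NULL → not nullable.
- barcode: CHECK does not forbid NULL (a CHECK constraint passes when its expression is NULL) → nullable.
- copy_no: part of the PRIMARY KEY, which implies NOT NULL → not nullable.
- capacity: declared NOT NULL → not nullable.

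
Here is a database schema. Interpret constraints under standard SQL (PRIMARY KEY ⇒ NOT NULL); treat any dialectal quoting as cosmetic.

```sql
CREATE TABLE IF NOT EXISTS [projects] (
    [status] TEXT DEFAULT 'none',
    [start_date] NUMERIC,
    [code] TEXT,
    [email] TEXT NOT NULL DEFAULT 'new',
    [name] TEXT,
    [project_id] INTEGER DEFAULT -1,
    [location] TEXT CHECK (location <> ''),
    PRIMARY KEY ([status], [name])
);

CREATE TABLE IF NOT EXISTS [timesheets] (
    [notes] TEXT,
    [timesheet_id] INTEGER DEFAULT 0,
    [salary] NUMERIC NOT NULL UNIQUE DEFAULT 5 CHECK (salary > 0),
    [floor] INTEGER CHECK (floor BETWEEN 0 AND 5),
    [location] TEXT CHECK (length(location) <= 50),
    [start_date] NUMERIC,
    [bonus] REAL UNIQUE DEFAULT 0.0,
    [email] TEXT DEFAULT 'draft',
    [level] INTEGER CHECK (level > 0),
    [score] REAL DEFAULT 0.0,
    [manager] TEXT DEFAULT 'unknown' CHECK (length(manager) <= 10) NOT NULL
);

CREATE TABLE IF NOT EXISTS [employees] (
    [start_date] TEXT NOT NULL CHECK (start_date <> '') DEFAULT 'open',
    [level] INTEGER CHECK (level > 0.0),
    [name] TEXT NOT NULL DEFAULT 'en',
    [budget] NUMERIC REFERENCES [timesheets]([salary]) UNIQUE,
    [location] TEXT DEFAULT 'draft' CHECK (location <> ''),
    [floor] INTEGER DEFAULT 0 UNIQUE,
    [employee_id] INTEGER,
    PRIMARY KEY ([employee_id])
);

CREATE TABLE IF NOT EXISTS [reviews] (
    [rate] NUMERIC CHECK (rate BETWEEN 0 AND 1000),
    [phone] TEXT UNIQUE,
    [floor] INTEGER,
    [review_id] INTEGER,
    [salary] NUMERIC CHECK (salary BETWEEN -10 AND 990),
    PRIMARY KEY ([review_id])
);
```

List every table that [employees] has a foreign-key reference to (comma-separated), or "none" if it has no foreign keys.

- budget REFERENCES timesheets(salary).

timesheets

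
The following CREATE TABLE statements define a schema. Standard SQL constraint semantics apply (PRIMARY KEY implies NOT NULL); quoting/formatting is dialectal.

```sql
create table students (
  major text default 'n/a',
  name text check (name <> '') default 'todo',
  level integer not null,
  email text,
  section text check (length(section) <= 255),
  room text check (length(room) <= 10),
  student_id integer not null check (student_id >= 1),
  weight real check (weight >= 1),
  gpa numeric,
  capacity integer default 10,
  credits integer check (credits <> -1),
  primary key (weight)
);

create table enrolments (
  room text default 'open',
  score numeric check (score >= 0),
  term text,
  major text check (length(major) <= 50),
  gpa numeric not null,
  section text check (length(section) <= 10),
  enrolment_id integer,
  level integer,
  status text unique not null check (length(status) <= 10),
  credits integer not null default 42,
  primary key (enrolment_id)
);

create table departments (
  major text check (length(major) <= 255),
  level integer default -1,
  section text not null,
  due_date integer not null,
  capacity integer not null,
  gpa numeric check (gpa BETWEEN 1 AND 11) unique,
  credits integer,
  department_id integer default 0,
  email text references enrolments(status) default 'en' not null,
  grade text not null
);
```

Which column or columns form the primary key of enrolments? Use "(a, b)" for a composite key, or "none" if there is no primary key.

enrolment_id is declared PRIMARY KEY as a table-level PRIMARY KEY clause.

enrolment_id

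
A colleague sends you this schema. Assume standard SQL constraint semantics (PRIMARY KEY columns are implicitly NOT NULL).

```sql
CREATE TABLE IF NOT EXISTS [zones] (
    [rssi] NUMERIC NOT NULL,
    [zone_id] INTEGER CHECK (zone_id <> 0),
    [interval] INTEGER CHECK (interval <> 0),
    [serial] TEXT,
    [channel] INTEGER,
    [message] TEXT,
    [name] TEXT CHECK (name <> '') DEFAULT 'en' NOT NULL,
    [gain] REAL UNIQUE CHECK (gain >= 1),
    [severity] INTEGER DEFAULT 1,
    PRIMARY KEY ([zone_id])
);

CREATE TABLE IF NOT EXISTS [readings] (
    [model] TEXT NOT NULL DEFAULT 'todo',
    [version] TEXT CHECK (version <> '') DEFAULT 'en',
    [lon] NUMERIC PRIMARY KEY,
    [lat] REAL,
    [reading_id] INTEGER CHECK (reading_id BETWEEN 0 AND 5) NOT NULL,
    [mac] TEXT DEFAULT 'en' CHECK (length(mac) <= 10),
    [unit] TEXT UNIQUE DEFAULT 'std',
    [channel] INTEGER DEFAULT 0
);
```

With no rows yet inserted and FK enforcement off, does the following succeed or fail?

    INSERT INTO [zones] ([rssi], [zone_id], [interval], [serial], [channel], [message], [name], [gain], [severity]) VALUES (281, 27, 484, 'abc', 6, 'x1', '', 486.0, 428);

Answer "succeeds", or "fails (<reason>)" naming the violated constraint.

fails (CHECK on name)

The value '' for name violates CHECK (name <> '').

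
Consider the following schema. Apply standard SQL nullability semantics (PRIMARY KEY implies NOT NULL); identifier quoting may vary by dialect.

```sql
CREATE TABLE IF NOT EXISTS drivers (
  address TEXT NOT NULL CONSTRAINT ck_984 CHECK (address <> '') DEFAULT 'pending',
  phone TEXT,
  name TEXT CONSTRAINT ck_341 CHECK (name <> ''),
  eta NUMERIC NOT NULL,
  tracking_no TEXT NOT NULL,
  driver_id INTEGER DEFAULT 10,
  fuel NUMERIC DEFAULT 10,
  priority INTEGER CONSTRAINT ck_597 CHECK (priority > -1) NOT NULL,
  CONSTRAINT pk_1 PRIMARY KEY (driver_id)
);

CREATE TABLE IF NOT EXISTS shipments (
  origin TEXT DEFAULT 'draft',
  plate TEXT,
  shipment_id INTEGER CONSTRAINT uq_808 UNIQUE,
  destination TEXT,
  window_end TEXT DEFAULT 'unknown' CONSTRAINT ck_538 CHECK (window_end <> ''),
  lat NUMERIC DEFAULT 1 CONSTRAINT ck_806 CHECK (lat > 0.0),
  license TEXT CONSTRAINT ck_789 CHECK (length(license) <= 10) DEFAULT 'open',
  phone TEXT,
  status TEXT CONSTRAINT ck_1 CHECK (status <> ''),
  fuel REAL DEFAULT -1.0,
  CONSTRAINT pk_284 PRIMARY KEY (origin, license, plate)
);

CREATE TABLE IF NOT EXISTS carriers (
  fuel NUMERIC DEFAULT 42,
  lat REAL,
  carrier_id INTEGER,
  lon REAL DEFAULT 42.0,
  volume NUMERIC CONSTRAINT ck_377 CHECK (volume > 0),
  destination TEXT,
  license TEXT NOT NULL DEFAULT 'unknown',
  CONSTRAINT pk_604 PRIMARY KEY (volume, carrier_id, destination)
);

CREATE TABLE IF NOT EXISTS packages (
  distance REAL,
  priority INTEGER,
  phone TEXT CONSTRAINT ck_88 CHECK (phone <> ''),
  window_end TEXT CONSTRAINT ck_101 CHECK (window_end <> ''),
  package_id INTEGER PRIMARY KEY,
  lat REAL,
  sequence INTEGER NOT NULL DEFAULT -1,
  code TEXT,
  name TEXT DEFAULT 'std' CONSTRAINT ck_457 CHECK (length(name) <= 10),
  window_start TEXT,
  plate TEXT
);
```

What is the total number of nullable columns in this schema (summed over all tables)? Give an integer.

22

drivers: 3 nullable (phone, name, fuel — PK (driver_id) and explicit NOT NULL columns excluded).
shipments: 7 nullable (shipment_id, destination, window_end, lat, phone, status, fuel — PK (origin, license, plate) and explicit NOT NULL columns excluded).
carriers: 3 nullable (fuel, lat, lon — PK (volume, carrier_id, destination) and explicit NOT NULL columns excluded).
packages: 9 nullable (distance, priority, phone, window_end, lat, code, name, window_start, plate — PK (package_id) and explicit NOT NULL columns excluded).
Total: 3 + 7 + 3 + 9 = 22.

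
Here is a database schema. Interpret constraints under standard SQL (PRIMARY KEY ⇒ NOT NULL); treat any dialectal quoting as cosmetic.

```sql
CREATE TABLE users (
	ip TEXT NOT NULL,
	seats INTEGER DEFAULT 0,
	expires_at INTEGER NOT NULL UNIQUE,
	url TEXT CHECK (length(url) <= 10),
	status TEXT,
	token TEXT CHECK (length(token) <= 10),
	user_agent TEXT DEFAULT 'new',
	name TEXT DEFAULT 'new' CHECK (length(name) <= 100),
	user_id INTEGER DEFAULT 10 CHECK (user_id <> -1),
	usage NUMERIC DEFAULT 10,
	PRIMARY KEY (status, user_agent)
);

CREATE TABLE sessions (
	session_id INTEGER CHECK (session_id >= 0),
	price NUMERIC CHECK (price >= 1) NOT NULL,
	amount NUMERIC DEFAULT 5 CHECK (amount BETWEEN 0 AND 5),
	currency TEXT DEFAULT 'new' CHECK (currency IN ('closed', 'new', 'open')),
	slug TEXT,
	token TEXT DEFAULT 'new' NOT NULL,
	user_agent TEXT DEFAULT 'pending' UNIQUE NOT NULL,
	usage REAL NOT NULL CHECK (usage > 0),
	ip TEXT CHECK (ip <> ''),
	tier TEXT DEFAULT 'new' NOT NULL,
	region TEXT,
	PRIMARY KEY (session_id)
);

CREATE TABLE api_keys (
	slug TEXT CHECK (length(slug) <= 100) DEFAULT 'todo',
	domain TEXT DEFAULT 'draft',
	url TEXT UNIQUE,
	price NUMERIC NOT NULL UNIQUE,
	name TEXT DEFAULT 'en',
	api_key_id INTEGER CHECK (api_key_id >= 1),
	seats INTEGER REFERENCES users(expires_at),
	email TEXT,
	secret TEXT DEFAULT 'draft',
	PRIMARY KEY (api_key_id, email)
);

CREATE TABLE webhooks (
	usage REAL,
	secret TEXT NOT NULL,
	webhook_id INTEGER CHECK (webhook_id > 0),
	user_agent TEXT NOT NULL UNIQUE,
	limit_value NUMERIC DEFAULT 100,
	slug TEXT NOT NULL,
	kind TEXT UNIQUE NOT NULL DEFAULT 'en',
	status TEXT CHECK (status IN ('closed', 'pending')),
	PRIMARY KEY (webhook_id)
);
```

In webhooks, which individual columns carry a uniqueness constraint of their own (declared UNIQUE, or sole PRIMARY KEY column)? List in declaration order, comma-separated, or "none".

- usage: no UNIQUE or single-column PK constraint.
- secret: no UNIQUE or single-column PK constraint.
- webhook_id: single-column PRIMARY KEY → unique.
- user_agent: declared UNIQUE → unique.
- limit_value: no UNIQUE or single-column PK constraint.
- slug: no UNIQUE or single-column PK constraint.
- kind: declared UNIQUE → unique.
- status: no UNIQUE or single-column PK constraint.

webhook_id, user_agent, kind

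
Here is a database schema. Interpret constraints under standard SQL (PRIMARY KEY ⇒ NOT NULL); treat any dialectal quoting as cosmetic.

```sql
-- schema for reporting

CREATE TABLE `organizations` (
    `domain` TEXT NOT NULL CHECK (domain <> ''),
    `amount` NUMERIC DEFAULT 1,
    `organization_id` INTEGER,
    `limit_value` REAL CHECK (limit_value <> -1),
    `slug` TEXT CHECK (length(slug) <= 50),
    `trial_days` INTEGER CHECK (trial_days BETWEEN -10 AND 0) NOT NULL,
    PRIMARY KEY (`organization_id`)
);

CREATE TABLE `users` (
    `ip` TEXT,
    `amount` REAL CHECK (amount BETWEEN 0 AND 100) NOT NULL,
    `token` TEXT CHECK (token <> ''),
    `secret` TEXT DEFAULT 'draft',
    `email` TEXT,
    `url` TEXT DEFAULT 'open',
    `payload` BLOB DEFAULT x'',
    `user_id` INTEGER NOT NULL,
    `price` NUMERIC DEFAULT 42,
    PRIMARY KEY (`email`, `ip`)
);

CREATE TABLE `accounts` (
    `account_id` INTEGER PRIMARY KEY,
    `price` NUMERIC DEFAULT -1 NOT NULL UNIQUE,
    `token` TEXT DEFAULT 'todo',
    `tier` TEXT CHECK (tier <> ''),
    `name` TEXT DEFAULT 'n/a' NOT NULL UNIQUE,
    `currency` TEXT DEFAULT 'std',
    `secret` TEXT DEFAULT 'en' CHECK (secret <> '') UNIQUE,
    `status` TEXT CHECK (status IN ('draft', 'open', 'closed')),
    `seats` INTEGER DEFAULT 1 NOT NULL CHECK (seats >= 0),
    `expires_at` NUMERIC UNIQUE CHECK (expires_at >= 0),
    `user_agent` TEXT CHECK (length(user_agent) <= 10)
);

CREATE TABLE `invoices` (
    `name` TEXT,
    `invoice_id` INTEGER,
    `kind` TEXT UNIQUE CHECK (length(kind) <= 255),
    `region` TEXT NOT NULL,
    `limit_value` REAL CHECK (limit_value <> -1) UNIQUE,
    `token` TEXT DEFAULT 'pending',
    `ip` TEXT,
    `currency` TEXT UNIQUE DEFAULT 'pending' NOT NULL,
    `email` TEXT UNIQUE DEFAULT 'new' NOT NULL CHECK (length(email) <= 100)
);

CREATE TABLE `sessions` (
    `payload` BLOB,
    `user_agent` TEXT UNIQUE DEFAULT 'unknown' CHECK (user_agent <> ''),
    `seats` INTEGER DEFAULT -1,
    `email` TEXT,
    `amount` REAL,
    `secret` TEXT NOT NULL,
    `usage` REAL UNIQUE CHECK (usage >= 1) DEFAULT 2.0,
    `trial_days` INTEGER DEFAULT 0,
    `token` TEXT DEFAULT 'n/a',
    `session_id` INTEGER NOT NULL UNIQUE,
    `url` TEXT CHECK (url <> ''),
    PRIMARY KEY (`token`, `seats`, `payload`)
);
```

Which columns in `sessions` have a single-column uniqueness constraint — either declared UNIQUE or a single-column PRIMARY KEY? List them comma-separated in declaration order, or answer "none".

user_agent, usage, session_id

- payload: part of a composite PRIMARY KEY — only the tuple is unique, not this column on its own.
- user_agent: declared UNIQUE → unique.
- seats: part of a composite PRIMARY KEY — only the tuple is unique, not this column on its own.
- email: no UNIQUE or single-column PK constraint.
- amount: no UNIQUE or single-column PK constraint.
- secret: no UNIQUE or single-column PK constraint.
- usage: declared UNIQUE → unique.
- trial_days: no UNIQUE or single-column PK constraint.
- token: part of a composite PRIMARY KEY — only the tuple is unique, not this column on its own.
- session_id: declared UNIQUE → unique.
- url: no UNIQUE or single-column PK constraint.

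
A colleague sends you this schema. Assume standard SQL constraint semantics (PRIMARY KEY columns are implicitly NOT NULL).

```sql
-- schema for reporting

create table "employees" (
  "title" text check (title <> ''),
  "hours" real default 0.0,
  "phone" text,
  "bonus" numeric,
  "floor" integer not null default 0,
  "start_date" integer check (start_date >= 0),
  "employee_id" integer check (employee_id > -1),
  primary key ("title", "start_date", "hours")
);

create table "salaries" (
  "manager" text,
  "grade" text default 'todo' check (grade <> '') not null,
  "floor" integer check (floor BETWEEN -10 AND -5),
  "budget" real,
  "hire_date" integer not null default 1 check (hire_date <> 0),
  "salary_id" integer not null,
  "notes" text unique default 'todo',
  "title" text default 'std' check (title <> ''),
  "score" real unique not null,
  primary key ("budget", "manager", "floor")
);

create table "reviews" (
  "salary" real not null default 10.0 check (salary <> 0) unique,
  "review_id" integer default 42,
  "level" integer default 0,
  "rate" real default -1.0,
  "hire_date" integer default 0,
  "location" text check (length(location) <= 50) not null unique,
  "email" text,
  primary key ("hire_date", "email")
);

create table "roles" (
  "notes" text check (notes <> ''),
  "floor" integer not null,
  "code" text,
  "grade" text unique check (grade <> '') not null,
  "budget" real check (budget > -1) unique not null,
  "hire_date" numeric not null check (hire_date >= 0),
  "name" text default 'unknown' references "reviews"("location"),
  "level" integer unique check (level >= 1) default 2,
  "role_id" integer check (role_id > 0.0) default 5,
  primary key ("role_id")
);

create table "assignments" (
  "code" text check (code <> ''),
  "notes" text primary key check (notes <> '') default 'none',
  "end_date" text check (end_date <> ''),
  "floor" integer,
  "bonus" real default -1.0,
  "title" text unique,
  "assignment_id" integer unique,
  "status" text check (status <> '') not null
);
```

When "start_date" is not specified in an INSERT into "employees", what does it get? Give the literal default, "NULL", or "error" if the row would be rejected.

error

start_date has no DEFAULT clause.
Omitting it would insert NULL, but it is part of the PRIMARY KEY, so the INSERT fails.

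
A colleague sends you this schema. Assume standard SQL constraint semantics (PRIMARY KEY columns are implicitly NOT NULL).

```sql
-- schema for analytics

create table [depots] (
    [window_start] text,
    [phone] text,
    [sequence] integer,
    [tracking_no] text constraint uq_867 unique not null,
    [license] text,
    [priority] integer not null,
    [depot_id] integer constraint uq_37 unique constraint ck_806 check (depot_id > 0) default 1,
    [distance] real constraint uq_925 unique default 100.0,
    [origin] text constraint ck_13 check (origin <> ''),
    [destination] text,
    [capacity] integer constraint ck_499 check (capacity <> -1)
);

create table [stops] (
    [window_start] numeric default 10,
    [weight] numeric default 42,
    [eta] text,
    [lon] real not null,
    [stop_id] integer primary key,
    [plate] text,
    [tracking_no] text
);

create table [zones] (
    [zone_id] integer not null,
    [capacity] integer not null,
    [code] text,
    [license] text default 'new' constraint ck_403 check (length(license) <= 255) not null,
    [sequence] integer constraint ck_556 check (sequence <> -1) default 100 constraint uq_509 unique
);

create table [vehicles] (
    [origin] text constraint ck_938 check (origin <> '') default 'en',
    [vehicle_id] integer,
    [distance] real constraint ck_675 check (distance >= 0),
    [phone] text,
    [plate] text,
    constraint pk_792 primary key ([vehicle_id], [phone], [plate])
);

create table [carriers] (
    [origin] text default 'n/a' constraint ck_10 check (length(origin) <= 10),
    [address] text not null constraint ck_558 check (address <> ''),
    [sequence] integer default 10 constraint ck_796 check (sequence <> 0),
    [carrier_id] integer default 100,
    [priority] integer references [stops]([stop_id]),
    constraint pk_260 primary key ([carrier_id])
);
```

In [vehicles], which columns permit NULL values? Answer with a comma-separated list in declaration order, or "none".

- origin: CHECK does not forbid NULL (a CHECK constraint passes when its expression is NULL) → nullable.
- vehicle_id: part of the PRIMARY KEY, which implies NOT NULL → not nullable.
- distance: CHECK does not forbid NULL (a CHECK constraint passes when its expression is NULL) → nullable.
- phone: part of the PRIMARY KEY, which implies NOT NULL → not nullable.
- plate: part of the PRIMARY KEY, which implies NOT NULL → not nullable.

origin, distance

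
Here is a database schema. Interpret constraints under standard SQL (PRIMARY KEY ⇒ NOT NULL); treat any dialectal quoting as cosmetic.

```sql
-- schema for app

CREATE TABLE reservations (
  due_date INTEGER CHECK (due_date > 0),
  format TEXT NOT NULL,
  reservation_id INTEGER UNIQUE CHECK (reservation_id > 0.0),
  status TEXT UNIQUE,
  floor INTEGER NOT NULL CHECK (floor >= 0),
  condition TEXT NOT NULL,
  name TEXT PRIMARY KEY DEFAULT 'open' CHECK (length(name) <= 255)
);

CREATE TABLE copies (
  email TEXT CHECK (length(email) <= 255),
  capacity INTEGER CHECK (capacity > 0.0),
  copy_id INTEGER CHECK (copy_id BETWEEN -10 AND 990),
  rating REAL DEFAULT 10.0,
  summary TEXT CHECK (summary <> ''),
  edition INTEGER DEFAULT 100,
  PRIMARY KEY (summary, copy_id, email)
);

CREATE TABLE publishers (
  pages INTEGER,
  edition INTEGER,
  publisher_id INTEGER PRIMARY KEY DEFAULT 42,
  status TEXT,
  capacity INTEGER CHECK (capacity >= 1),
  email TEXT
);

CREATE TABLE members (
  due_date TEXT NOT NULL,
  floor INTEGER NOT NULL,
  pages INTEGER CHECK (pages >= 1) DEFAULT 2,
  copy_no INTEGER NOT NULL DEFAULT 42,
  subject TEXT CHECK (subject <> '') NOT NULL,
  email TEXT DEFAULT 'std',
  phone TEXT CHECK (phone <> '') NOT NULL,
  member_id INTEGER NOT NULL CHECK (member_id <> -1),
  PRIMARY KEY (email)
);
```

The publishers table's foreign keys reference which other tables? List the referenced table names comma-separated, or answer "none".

none

No column in publishers has a REFERENCES clause.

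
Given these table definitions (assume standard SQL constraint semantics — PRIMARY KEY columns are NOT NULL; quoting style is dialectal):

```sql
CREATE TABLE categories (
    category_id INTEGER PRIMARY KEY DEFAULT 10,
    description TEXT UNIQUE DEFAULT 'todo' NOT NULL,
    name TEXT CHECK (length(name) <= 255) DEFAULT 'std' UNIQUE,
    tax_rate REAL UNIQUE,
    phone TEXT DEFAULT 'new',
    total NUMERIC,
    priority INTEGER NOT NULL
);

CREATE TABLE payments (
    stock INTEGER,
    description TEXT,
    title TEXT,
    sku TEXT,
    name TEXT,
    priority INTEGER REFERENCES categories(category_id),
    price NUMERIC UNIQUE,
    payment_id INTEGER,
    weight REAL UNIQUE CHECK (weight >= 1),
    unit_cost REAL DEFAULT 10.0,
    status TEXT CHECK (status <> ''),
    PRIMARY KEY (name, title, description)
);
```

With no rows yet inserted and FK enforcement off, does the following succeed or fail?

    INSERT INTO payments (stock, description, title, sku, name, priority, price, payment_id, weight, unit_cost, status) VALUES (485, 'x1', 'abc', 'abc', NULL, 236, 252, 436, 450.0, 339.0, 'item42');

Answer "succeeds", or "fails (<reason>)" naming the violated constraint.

fails (NOT NULL on name)

name is explicitly set to NULL, but name is part of the PRIMARY KEY (implied NOT NULL).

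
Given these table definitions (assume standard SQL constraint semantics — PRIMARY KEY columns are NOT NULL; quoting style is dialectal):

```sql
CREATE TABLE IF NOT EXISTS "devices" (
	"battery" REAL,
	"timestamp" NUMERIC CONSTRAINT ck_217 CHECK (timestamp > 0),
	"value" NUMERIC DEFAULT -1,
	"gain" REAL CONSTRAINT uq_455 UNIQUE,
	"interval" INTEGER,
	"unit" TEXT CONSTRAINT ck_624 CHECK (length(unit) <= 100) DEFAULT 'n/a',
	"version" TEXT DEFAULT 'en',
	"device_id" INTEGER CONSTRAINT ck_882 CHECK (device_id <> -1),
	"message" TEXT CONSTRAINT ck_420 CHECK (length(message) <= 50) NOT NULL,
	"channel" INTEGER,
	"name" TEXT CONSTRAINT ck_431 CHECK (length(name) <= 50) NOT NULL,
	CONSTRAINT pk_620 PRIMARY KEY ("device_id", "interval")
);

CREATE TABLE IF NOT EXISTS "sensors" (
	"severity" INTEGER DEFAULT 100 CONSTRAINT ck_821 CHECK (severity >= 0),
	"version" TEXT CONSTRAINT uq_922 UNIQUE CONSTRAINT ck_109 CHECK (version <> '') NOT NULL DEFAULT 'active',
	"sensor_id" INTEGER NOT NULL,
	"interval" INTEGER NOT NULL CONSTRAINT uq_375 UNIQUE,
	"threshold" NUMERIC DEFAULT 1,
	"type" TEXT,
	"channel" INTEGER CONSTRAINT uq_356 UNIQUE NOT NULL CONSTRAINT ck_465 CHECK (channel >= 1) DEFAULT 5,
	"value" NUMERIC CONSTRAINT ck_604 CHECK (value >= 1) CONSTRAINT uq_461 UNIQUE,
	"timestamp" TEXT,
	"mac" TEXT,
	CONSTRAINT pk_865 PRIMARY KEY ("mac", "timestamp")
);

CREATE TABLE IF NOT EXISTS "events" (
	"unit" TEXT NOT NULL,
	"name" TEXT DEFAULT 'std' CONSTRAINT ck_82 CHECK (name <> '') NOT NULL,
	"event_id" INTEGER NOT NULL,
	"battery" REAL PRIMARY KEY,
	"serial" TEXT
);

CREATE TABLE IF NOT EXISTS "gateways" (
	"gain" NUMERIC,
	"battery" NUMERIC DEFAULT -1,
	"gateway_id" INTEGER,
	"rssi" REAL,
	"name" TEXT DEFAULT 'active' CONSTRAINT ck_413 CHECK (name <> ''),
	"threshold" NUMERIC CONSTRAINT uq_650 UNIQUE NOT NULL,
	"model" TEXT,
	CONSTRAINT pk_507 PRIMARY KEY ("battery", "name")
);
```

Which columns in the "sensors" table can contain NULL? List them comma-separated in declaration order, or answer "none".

- severity: CHECK does not forbid NULL (a CHECK constraint passes when its expression is NULL) → nullable.
- version: declared NOT NULL → not nullable.
- sensor_id: declared NOT NULL → not nullable.
- interval: declared NOT NULL → not nullable.
- threshold: DEFAULT only fills an omitted column; an explicit NULL is still allowed → nullable.
- type: no NOT NULL constraint applies → nullable.
- channel: declared NOT NULL → not nullable.
- value: CHECK does not forbid NULL (a CHECK constraint passes when its expression is NULL) → nullable.
- timestamp: part of the PRIMARY KEY, which implies NOT NULL → not nullable.
- mac: part of the PRIMARY KEY, which implies NOT NULL → not nullable.

severity, threshold, type, value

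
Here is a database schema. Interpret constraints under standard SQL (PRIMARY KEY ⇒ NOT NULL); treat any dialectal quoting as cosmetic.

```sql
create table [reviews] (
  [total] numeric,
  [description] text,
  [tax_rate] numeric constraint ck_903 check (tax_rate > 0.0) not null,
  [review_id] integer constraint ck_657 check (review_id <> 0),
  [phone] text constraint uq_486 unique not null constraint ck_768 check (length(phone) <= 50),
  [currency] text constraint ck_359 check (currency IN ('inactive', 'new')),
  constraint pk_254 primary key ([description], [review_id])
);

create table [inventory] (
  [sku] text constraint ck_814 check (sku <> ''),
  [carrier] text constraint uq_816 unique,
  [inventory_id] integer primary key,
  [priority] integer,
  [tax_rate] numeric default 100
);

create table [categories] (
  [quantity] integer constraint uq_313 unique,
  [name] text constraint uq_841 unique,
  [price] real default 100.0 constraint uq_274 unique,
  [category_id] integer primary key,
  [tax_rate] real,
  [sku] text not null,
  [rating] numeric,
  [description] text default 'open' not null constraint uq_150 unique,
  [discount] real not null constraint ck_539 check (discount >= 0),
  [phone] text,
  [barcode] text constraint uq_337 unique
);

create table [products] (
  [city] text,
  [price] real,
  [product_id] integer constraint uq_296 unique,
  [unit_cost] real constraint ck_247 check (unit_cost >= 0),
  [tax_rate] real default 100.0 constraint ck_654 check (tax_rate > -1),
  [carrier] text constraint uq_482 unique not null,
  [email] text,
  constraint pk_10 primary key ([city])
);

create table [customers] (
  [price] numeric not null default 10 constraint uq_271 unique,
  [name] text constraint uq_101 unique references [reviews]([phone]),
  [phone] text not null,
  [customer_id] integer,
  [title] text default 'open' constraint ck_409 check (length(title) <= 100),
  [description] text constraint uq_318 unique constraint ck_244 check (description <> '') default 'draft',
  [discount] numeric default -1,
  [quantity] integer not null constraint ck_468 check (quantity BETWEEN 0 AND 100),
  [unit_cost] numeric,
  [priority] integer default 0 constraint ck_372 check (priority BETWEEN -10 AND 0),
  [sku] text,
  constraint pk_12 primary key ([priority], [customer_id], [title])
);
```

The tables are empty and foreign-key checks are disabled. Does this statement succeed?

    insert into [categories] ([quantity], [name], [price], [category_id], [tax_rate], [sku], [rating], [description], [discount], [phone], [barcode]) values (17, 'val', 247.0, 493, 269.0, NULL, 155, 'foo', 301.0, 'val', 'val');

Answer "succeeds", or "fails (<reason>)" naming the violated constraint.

sku is explicitly set to NULL, but sku is declared NOT NULL.

fails (NOT NULL on sku)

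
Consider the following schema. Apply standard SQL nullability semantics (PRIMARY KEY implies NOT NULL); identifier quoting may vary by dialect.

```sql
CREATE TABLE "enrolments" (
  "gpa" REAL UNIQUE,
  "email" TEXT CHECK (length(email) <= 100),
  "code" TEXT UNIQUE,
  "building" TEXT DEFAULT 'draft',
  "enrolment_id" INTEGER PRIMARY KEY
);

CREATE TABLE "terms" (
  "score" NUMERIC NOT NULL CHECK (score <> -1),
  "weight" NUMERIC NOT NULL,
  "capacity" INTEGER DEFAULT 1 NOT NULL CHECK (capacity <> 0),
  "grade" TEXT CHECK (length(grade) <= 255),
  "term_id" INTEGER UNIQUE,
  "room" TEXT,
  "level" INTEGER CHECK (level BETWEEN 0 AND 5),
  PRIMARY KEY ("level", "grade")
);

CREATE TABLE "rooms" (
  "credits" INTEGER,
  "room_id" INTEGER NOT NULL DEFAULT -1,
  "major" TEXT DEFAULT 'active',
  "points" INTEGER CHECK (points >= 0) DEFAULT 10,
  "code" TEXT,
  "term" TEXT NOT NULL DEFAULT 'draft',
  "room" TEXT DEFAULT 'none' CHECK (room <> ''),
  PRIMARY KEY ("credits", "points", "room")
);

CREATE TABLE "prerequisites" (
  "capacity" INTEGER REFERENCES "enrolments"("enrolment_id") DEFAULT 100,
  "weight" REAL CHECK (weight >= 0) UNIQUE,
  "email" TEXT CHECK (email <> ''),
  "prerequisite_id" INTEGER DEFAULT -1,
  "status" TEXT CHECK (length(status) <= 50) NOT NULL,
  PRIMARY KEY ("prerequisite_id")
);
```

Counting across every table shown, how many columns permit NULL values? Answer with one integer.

11

enrolments: 4 nullable (gpa, email, code, building — PK (enrolment_id) and explicit NOT NULL columns excluded).
terms: 2 nullable (term_id, room — PK (level, grade) and explicit NOT NULL columns excluded).
rooms: 2 nullable (major, code — PK (credits, points, room) and explicit NOT NULL columns excluded).
prerequisites: 3 nullable (capacity, weight, email — PK (prerequisite_id) and explicit NOT NULL columns excluded).
Total: 4 + 2 + 2 + 3 = 11.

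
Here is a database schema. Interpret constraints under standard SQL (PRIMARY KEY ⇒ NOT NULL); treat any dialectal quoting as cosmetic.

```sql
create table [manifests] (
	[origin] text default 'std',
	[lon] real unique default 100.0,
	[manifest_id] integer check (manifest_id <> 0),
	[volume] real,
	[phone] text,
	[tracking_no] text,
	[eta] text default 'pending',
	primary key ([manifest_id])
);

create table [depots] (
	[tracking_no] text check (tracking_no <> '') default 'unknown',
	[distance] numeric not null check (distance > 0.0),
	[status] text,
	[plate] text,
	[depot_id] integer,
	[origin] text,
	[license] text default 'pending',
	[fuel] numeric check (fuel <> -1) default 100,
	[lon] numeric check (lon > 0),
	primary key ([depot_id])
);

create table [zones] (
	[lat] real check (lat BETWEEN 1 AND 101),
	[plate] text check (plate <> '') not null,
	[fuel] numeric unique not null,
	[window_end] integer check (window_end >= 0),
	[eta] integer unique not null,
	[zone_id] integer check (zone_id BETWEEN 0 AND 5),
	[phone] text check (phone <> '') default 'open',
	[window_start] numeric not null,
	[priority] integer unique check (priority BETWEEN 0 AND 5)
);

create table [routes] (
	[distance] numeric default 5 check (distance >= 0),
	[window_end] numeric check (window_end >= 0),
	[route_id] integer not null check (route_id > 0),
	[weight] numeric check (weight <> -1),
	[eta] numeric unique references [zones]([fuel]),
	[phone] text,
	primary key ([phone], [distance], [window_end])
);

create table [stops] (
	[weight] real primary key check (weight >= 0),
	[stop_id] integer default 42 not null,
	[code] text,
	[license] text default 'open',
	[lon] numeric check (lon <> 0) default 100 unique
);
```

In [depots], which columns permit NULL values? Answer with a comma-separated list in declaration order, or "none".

tracking_no, status, plate, origin, license, fuel, lon

- tracking_no: CHECK does not forbid NULL (a CHECK constraint passes when its expression is NULL) → nullable.
- distance: declared NOT NULL → not nullable.
- status: no NOT NULL constraint applies → nullable.
- plate: no NOT NULL constraint applies → nullable.
- depot_id: part of the PRIMARY KEY, which implies NOT NULL → not nullable.
- origin: no NOT NULL constraint applies → nullable.
- license: DEFAULT only fills an omitted column; an explicit NULL is still allowed → nullable.
- fuel: CHECK does not forbid NULL (a CHECK constraint passes when its expression is NULL) → nullable.
- lon: CHECK does not forbid NULL (a CHECK constraint passes when its expression is NULL) → nullable.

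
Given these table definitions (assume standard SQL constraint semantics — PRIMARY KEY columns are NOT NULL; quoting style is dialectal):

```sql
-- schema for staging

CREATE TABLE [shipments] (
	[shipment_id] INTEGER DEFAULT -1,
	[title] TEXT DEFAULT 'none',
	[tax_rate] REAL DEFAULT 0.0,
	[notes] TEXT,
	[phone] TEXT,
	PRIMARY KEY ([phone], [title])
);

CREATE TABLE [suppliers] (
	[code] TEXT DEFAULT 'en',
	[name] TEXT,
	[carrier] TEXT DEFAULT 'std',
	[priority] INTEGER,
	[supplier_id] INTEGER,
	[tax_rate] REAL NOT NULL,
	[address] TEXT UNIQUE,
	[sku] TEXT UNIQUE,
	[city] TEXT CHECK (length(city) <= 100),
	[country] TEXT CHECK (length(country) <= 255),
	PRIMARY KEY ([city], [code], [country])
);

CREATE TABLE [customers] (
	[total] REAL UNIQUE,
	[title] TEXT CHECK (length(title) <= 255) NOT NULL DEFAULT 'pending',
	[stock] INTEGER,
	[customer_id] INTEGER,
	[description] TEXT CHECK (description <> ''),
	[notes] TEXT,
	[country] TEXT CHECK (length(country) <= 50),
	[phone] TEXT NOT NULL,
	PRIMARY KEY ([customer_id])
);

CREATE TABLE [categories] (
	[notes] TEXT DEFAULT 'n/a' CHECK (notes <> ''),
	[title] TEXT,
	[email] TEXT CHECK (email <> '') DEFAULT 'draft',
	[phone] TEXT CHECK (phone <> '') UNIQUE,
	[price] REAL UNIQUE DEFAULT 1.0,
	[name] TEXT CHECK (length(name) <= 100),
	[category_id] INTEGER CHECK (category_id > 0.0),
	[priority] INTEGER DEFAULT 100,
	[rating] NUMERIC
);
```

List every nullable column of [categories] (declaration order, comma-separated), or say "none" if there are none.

notes, title, email, phone, price, name, category_id, priority, rating

- notes: CHECK does not forbid NULL (a CHECK constraint passes when its expression is NULL) → nullable.
- title: no NOT NULL constraint applies → nullable.
- email: CHECK does not forbid NULL (a CHECK constraint passes when its expression is NULL) → nullable.
- phone: CHECK does not forbid NULL (a CHECK constraint passes when its expression is NULL) → nullable.
- price: UNIQUE does not imply NOT NULL → nullable.
- name: CHECK does not forbid NULL (a CHECK constraint passes when its expression is NULL) → nullable.
- category_id: CHECK does not forbid NULL (a CHECK constraint passes when its expression is NULL) → nullable.
- priority: DEFAULT only fills an omitted column; an explicit NULL is still allowed → nullable.
- rating: no NOT NULL constraint applies → nullable.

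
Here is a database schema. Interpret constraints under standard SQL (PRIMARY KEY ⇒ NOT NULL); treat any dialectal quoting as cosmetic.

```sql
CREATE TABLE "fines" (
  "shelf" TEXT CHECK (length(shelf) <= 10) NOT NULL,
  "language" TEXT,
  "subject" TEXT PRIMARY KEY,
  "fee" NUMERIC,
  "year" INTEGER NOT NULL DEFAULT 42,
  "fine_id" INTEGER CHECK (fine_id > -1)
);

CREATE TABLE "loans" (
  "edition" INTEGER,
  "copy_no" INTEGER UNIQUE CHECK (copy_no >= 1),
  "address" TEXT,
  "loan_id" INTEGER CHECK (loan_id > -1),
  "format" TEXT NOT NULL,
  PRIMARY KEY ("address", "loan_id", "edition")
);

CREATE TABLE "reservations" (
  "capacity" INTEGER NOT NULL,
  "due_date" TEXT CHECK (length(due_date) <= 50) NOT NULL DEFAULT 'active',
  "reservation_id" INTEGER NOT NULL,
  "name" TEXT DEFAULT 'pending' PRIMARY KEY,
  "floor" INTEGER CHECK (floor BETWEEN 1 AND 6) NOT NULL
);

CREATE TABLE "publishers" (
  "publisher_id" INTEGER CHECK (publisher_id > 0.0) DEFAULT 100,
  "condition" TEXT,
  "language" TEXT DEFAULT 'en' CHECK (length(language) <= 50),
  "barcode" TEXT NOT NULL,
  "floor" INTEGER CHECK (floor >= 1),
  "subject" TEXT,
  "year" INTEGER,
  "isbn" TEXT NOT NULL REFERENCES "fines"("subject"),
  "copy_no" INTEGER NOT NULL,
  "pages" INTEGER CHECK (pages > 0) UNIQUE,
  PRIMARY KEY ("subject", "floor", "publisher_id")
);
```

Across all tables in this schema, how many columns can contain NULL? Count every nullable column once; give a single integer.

fines: 3 nullable (language, fee, fine_id — PK (subject) and explicit NOT NULL columns excluded).
loans: 1 nullable (copy_no — PK (address, loan_id, edition) and explicit NOT NULL columns excluded).
reservations: 0 nullable (none — PK (name) and explicit NOT NULL columns excluded).
publishers: 4 nullable (condition, language, year, pages — PK (subject, floor, publisher_id) and explicit NOT NULL columns excluded).
Total: 3 + 1 + 0 + 4 = 8.

8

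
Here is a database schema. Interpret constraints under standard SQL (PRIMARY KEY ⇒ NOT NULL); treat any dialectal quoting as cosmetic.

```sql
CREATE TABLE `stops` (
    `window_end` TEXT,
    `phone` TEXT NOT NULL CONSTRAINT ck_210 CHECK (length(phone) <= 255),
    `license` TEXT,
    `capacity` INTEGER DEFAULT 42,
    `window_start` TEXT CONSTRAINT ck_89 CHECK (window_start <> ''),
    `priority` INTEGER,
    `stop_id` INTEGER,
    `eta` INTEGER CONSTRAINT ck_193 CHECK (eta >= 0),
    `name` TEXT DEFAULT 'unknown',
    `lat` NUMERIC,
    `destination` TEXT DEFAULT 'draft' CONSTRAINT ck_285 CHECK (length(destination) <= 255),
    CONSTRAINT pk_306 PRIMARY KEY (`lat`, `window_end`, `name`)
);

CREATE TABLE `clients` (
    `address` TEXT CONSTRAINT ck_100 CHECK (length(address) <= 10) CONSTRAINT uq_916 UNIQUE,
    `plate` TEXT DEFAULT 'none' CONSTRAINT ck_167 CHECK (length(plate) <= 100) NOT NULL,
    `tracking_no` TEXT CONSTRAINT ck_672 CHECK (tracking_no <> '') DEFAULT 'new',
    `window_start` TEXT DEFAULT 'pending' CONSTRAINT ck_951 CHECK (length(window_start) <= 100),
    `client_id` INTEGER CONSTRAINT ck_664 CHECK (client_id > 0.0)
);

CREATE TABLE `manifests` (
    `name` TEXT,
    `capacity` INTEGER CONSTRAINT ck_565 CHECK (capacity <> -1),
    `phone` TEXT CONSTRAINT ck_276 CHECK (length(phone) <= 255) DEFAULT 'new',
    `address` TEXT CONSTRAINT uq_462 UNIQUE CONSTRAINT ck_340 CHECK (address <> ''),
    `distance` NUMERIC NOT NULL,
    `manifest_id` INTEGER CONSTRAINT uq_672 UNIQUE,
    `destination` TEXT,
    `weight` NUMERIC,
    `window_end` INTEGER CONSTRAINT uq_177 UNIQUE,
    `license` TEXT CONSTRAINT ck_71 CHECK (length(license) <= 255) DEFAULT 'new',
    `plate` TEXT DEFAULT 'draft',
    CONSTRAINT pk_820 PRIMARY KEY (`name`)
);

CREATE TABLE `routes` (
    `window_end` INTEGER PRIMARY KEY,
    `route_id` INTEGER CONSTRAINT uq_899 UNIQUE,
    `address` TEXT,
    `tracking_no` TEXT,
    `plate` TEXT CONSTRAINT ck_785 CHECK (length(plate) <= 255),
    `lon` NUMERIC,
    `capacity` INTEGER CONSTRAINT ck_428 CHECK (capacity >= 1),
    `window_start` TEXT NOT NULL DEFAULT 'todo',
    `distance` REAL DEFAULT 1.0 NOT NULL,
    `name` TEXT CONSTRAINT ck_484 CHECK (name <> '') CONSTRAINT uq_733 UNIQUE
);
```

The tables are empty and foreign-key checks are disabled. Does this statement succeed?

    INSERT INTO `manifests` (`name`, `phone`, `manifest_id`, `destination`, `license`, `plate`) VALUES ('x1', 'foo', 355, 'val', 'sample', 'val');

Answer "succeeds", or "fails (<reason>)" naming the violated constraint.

fails (NOT NULL on distance)

distance is omitted from the column list and has no DEFAULT, so it would receive NULL.
But distance is declared NOT NULL.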